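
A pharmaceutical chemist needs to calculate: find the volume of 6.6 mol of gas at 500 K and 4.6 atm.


PV = nRT  (R = 0.08206 L·atm/(mol·K))
V = nRT/P = 6.6×0.08206×500/4.6
= 58.869 L

58.869 L


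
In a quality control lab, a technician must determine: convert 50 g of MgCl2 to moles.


M(MgCl2) = 95.21 g/mol
n = mass/M = 50/95.21 = 0.5252 mol

0.5252 mol


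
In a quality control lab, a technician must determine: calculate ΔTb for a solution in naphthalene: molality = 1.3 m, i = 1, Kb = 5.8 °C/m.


ΔTb = Kb × m × i
= 5.8 × 1.3 × 1
= 7.54 °C

7.54 °C


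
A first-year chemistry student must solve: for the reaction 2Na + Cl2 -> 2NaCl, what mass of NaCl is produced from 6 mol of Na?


Mole ratio NaCl:Na = 2:2
n(NaCl) = 6 × 2/2 = 6.000 mol
mass = 6.000 × 58.44 = 350.64 g

350.64 g


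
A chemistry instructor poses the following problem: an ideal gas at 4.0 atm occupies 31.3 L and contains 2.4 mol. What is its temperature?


PV = nRT  (R = 0.08206 L·atm/(mol·K))
T = PV/(nR) = 4.0×31.3/(2.4×0.08206)
= 125.20/0.196944
= 635.71 K

635.71 K


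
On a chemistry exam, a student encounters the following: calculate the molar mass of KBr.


M(KBr) = 1×39.1 + 1×79.9
= 39.1 + 79.9
= 119.0 g/mol

119.0 g/mol


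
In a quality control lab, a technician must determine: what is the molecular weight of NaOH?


M(NaOH) = 1×22.99 + 1×16.0 + 1×1.008
= 22.99 + 16.0 + 1.01
= 40.0 g/mol

40.0 g/mol


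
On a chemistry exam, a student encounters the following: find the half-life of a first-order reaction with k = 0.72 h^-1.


t½ = ln2/k = 0.693147/(0.72 h^-1)
= 0.9627 h

0.9627 h


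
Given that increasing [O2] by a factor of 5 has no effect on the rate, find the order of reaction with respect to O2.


rate ∝ [O2]^n
rate ∝ [O2]^0
Order in O2: 0

0


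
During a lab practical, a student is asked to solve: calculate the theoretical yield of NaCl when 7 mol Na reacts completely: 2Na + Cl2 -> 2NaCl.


Mole ratio NaCl:Na = 2:2
n(NaCl) = 7 × 2/2 = 7.000 mol
mass = 7.000 × 58.44 = 409.08 g

409.08 g


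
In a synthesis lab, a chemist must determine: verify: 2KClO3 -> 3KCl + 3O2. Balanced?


Equation: 2KClO3 -> 3KCl + 3O2
Check atoms: Cl: 2≠3, K: 2≠3, O: 6=6
Not balanced

No, not balanced


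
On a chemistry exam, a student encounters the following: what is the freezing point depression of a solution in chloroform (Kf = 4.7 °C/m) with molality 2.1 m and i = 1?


ΔTf = Kf × m × i
= 4.7 × 2.1 × 1
= 9.87 °C

9.87 °C


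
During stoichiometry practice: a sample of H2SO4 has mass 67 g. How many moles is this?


M(H2SO4) = 98.09 g/mol
n = mass/M = 67/98.09 = 0.683 mol

0.683 mol


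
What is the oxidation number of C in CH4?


x + 4(+1) = 0, so x = -4
Oxidation number: -4

-4


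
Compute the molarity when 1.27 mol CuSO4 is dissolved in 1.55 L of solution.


M = n/V = 1.27/1.55 = 0.819 mol/L

0.819 M


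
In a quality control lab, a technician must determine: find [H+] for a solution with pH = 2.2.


[H+] = 10^(-pH) = 10^(-2.2)
= 6.31×10^-3 M

6.31×10^-3 M


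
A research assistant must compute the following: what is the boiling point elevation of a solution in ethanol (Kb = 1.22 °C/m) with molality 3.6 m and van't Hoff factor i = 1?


ΔTb = Kb × m × i
= 1.22 × 3.6 × 1
= 4.392 °C

4.392 °C


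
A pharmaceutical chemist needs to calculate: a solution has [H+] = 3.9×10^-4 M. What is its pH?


pH = -log10([H+]) = -log10(3.9×10^-4)
= 4 - log10(3.9)
= 4 - 0.59
= 3.41

3.41


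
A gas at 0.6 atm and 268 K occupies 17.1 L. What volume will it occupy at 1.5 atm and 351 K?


P1V1/T1 = P2V2/T2
V2 = P1V1T2/(T1P2)
= 0.6×17.1×351/(268×1.5)
= 8.958 L

8.958 L


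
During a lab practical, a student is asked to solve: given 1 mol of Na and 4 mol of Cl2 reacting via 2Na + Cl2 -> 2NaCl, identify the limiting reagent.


Mole ratio available / coefficient:
  Na: 1/2 = 0.500
  Cl2: 4/1 = 4.000
Smaller ratio is limiting.

Na


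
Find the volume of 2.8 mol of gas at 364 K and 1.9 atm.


PV = nRT  (R = 0.08206 L·atm/(mol·K))
V = nRT/P = 2.8×0.08206×364/1.9
= 44.019 L

44.019 L


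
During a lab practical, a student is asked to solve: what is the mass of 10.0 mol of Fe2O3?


M(Fe2O3) = 159.7 g/mol
mass = n × M = 10.0 × 159.7 = 1597.00 g

1597.00 g


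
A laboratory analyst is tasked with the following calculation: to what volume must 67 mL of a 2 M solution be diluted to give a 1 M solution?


C1V1 = C2V2
2 × 67 = 1 × V2
V2 = 134/1 = 134.0 mL

134.0 mL


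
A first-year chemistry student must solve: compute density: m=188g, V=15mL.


ρ = mass/volume
= 188/15
= 12.533 g/mL

12.533 g/mL


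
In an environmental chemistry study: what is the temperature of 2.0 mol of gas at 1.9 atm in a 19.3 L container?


PV = nRT  (R = 0.08206 L·atm/(mol·K))
T = PV/(nR) = 1.9×19.3/(2.0×0.08206)
= 36.67/0.164120
= 223.43 K

223.43 K


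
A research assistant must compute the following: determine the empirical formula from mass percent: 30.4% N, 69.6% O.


Assume 100 g sample. Moles of each element:
  N: 30.4/14.01 = 2.17 mol
  O: 69.6/16.0 = 4.35 mol
Divide by smallest (2.17):
  N: 2.17/2.17 = 1.0
  O: 4.35/2.17 = 2.0
Empirical formula: NO2

NO2


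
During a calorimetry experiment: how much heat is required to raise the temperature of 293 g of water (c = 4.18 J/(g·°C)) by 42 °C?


q = mcΔT = 293 × 4.18 × 42
= 51439.08 J

51439.08 J


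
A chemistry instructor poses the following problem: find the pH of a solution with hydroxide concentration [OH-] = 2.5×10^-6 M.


pOH = -log10([OH-]) = -log10(2.5×10^-6)
= 6 - log10(2.5) = 5.6
pH = 14 - pOH = 14 - 5.6 = 8.4

8.4


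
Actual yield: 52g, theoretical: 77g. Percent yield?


% yield = actual/theoretical × 100
= 52/77 × 100
= 67.53%

67.53%


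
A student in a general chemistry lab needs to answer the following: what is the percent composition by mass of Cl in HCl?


M(HCl) = 1×1.008 + 1×35.45 = 36.458 g/mol
Mass of Cl = 1 × 35.45 = 35.45 g/mol
% Cl = 35.45/36.458 × 100 = 97.24%

97.24%


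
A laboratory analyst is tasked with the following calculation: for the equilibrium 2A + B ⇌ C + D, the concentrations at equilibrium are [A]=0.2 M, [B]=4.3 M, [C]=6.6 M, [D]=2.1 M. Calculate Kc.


Kc = [C][D]/([A]^2[B])
= (6.6^1 × 2.1^1)/(0.2^2 × 4.3^1)
= 13.86/0.172
= 80.58

80.58


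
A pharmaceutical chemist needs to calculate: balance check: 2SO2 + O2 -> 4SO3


Equation: 2SO2 + O2 -> 4SO3
Check atoms: O: 6≠12, S: 2≠4
Not balanced

No, not balanced


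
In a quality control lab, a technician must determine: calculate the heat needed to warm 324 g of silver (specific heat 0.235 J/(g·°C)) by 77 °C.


q = mcΔT = 324 × 0.235 × 77
= 5862.78 J

5862.78 J


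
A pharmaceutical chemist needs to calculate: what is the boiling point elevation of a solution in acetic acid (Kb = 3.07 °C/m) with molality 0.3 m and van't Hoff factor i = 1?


ΔTb = Kb × m × i
= 3.07 × 0.3 × 1
= 0.921 °C

0.921 °C


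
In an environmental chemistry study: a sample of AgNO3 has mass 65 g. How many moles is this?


M(AgNO3) = 169.88 g/mol
n = mass/M = 65/169.88 = 0.3826 mol

0.3826 mol


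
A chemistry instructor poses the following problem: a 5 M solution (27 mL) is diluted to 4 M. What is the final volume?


C1V1 = C2V2
5 × 27 = 4 × V2
V2 = 135/4 = 33.75 mL

33.75 mL


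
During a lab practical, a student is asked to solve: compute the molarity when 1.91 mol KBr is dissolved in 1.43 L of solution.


M = n/V = 1.91/1.43 = 1.336 mol/L

1.336 M


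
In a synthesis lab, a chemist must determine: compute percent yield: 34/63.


% yield = actual/theoretical × 100
= 34/63 × 100
= 53.97%

53.97%


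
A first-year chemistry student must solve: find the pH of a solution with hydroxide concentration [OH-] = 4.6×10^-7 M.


pOH = -log10([OH-]) = -log10(4.6×10^-7)
= 7 - log10(4.6) = 6.34
pH = 14 - pOH = 14 - 6.34 = 7.66

7.66


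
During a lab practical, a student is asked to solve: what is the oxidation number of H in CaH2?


H with a metal (hydride): -1
Oxidation number: -1

-1


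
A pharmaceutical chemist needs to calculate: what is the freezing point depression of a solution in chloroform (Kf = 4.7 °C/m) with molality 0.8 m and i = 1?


ΔTf = Kf × m × i
= 4.7 × 0.8 × 1
= 3.76 °C

3.76 °C


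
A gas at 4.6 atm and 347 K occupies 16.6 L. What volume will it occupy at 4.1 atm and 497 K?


P1V1/T1 = P2V2/T2
V2 = P1V1T2/(T1P2)
= 4.6×16.6×497/(347×4.1)
= 26.675 L

26.675 L


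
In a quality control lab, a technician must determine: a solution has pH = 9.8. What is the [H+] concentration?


[H+] = 10^(-pH) = 10^(-9.8)
= 1.58×10^-10 M

1.58×10^-10 M


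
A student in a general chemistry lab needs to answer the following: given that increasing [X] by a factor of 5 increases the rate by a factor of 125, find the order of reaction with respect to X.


rate ∝ [X]^n
5^n = 125 → n = 3
Order in X: 3

3


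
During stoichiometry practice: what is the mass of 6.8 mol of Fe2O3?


M(Fe2O3) = 159.7 g/mol
mass = n × M = 6.8 × 159.7 = 1085.96 g

1085.96 g


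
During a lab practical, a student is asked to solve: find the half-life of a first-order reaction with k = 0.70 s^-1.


t½ = ln2/k = 0.693147/(0.70 s^-1)
= 0.9902 s

0.9902 s


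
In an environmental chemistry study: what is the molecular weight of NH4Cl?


M(NH4Cl) = 1×14.01 + 4×1.008 + 1×35.45
= 14.01 + 4.03 + 35.45
= 53.49 g/mol

53.49 g/mol


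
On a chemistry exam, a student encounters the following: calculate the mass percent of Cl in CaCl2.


M(CaCl2) = 1×40.08 + 2×35.45 = 110.98 g/mol
Mass of Cl = 2 × 35.45 = 70.90 g/mol
% Cl = 70.90/110.98 × 100 = 63.89%

63.89%


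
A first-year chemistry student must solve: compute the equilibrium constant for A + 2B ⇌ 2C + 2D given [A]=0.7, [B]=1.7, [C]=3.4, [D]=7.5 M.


Kc = [C]^2[D]^2/([A][B]^2)
= (3.4^2 × 7.5^2)/(0.7^1 × 1.7^2)
= 650.25/2.023
= 321.4

321.4


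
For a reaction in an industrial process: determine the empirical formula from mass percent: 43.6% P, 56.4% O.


Assume 100 g sample. Moles of each element:
  P: 43.6/30.97 = 1.408 mol
  O: 56.4/16.0 = 3.525 mol
Divide by smallest (1.408):
  P: 1.408/1.408 = 1.0
  O: 3.525/1.408 = 2.5
Multiply all ratios by 2 to obtain whole numbers.
Empirical formula: P2O5

P2O5


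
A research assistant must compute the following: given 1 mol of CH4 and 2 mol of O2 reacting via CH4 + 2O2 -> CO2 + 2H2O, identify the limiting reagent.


Mole ratio available / coefficient:
  CH4: 1/1 = 1.000
  O2: 2/2 = 1.000
Smaller ratio is limiting.

neither (stoichiometric); CH4 and O2 are fully consumed


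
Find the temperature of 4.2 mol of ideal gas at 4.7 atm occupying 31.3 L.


PV = nRT  (R = 0.08206 L·atm/(mol·K))
T = PV/(nR) = 4.7×31.3/(4.2×0.08206)
= 147.11/0.344652
= 426.84 K

426.84 K


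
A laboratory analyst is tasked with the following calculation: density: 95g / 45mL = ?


ρ = mass/volume
= 95/45
= 2.111 g/mL

2.111 g/mL


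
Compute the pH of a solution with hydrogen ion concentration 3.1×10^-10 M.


pH = -log10([H+]) = -log10(3.1×10^-10)
= 10 - log10(3.1)
= 10 - 0.49
= 9.51

9.51


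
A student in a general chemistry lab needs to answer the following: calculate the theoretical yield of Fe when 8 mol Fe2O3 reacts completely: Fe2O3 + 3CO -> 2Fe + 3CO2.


Mole ratio Fe:Fe2O3 = 2:1
n(Fe) = 8 × 2/1 = 16.000 mol
mass = 16.000 × 55.85 = 893.6 g

893.6 g


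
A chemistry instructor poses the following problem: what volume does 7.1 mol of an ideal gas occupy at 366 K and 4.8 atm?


PV = nRT  (R = 0.08206 L·atm/(mol·K))
V = nRT/P = 7.1×0.08206×366/4.8
= 44.425 L

44.425 L


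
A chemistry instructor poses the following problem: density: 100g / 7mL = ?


ρ = mass/volume
= 100/7
= 14.286 g/mL

14.286 g/mL


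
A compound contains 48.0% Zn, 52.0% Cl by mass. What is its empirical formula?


Assume 100 g sample. Moles of each element:
  Zn: 48.0/65.38 = 0.734 mol
  Cl: 52.0/35.45 = 1.467 mol
Divide by smallest (0.734):
  Zn: 0.734/0.734 = 1.0
  Cl: 1.467/0.734 = 2.0
Empirical formula: ZnCl2

ZnCl2


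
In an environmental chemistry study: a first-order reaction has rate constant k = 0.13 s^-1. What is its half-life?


t½ = ln2/k = 0.693147/(0.13 s^-1)
= 5.332 s

5.332 s


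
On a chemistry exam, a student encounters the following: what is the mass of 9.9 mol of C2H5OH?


M(C2H5OH) = 46.07 g/mol
mass = n × M = 9.9 × 46.07 = 456.09 g

456.09 g


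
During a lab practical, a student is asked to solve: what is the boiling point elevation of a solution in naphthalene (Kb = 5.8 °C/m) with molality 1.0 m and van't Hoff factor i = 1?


ΔTb = Kb × m × i
= 5.8 × 1.0 × 1
= 5.8 °C

5.8 °C


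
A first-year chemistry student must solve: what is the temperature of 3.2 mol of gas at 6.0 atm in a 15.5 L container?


PV = nRT  (R = 0.08206 L·atm/(mol·K))
T = PV/(nR) = 6.0×15.5/(3.2×0.08206)
= 93.00/0.262592
= 354.16 K

354.16 K


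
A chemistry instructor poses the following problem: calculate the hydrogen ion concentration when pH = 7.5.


[H+] = 10^(-pH) = 10^(-7.5)
= 3.16×10^-8 M

3.16×10^-8 M


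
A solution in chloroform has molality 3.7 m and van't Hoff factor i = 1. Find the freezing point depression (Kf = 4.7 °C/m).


ΔTf = Kf × m × i
= 4.7 × 3.7 × 1
= 17.39 °C

17.39 °C


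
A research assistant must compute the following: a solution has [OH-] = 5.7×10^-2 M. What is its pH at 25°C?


pOH = -log10([OH-]) = -log10(5.7×10^-2)
= 2 - log10(5.7) = 1.24
pH = 14 - pOH = 14 - 1.24 = 12.76

12.76


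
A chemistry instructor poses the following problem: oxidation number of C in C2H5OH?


2x + 6(+1) + (-2) = 0, so x = -2
Oxidation number: -2

-2


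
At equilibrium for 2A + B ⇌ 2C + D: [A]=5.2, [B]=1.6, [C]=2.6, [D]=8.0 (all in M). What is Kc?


Kc = [C]^2[D]/([A]^2[B])
= (2.6^2 × 8.0^1)/(5.2^2 × 1.6^1)
= 54.08/43.264
= 1.250

1.250


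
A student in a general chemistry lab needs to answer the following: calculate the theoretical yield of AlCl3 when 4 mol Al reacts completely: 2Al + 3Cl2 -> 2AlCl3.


Mole ratio AlCl3:Al = 2:2
n(AlCl3) = 4 × 2/2 = 4.000 mol
mass = 4.000 × 133.33 = 533.32 g

533.32 g


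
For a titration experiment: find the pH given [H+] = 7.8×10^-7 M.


pH = -log10([H+]) = -log10(7.8×10^-7)
= 7 - log10(7.8)
= 7 - 0.89
= 6.11

6.11


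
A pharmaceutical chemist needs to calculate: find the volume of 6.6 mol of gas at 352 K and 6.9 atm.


PV = nRT  (R = 0.08206 L·atm/(mol·K))
V = nRT/P = 6.6×0.08206×352/6.9
= 27.629 L

27.629 L


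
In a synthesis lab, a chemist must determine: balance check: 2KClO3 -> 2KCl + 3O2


Equation: 2KClO3 -> 2KCl + 3O2
Check atoms: Cl: 2=2, K: 2=2, O: 6=6
Balanced

Yes, balanced


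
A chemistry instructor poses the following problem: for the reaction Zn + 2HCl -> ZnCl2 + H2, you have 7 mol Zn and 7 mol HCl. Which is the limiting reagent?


Mole ratio available / coefficient:
  Zn: 7/1 = 7.000
  HCl: 7/2 = 3.500
Smaller ratio is limiting.

HCl


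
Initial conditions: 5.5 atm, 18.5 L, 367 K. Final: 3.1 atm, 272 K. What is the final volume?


P1V1/T1 = P2V2/T2
V2 = P1V1T2/(T1P2)
= 5.5×18.5×272/(367×3.1)
= 24.326 L

24.326 L


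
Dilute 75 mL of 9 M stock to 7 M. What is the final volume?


C1V1 = C2V2
9 × 75 = 7 × V2
V2 = 675/7 = 96.43 mL

96.43 mL


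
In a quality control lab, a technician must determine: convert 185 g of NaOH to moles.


M(NaOH) = 40.0 g/mol
n = mass/M = 185/40.0 = 4.625 mol

4.625 mol


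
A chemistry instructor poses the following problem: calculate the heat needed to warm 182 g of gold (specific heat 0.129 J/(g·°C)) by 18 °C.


q = mcΔT = 182 × 0.129 × 18
= 422.60 J

422.60 J


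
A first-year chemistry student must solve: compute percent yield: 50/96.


% yield = actual/theoretical × 100
= 50/96 × 100
= 52.08%

52.08%


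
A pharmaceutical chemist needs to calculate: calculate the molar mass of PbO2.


M(PbO2) = 1×207.2 + 2×16.0
= 207.2 + 32.0
= 239.2 g/mol

239.2 g/mol


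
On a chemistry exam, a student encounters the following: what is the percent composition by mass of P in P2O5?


M(P2O5) = 2×30.97 + 5×16.0 = 141.94 g/mol
Mass of P = 2 × 30.97 = 61.94 g/mol
% P = 61.94/141.94 × 100 = 43.64%

43.64%


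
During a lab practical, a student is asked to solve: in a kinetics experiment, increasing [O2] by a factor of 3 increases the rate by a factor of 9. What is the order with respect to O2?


rate ∝ [O2]^n
3^n = 9 → n = 2
Order in O2: 2

2


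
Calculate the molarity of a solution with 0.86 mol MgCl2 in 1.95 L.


M = n/V = 0.86/1.95 = 0.441 mol/L

0.441 M


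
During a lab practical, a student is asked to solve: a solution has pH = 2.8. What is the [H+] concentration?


[H+] = 10^(-pH) = 10^(-2.8)
= 1.58×10^-3 M

1.58×10^-3 M


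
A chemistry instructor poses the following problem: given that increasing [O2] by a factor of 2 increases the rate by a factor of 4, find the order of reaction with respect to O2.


rate ∝ [O2]^n
2^n = 4 → n = 2
Order in O2: 2

2


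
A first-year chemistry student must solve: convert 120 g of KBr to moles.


M(KBr) = 119.0 g/mol
n = mass/M = 120/119.0 = 1.0084 mol

1.0084 mol


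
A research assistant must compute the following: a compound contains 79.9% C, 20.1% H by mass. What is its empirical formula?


Assume 100 g sample. Moles of each element:
  C: 79.9/12.01 = 6.653 mol
  H: 20.1/1.008 = 19.94 mol
Divide by smallest (6.653):
  C: 6.653/6.653 = 1.0
  H: 19.94/6.653 = 3.0
Empirical formula: CH3

CH3


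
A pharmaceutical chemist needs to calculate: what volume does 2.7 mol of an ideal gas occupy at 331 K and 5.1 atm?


PV = nRT  (R = 0.08206 L·atm/(mol·K))
V = nRT/P = 2.7×0.08206×331/5.1
= 14.38 L

14.38 L


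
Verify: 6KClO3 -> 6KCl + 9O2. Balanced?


Equation: 6KClO3 -> 6KCl + 9O2
Check atoms: Cl: 6=6, K: 6=6, O: 18=18
Balanced

Yes, balanced


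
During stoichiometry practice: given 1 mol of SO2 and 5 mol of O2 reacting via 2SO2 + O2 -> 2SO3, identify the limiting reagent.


Mole ratio available / coefficient:
  SO2: 1/2 = 0.500
  O2: 5/1 = 5.000
Smaller ratio is limiting.

SO2


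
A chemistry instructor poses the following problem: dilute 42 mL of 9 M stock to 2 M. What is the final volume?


C1V1 = C2V2
9 × 42 = 2 × V2
V2 = 378/2 = 189.0 mL

189.0 mL


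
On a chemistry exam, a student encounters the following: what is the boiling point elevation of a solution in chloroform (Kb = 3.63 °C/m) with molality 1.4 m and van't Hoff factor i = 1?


ΔTb = Kb × m × i
= 3.63 × 1.4 × 1
= 5.082 °C

5.082 °C


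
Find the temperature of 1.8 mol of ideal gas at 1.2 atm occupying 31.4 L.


PV = nRT  (R = 0.08206 L·atm/(mol·K))
T = PV/(nR) = 1.2×31.4/(1.8×0.08206)
= 37.68/0.147708
= 255.10 K

255.10 K


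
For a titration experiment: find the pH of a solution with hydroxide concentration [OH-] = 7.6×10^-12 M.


pOH = -log10([OH-]) = -log10(7.6×10^-12)
= 12 - log10(7.6) = 11.12
pH = 14 - pOH = 14 - 11.12 = 2.88

2.88


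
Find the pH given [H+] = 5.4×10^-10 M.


pH = -log10([H+]) = -log10(5.4×10^-10)
= 10 - log10(5.4)
= 10 - 0.73
= 9.27

9.27


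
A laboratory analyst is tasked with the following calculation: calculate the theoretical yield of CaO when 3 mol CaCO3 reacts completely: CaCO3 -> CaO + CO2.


Mole ratio CaO:CaCO3 = 1:1
n(CaO) = 3 × 1/1 = 3.000 mol
mass = 3.000 × 56.08 = 168.24 g

168.24 g


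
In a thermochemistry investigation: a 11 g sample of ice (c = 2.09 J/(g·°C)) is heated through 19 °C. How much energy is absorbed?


q = mcΔT = 11 × 2.09 × 19
= 436.81 J

436.81 J


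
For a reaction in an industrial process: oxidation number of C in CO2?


x + 2(-2) = 0, so x = +4
Oxidation number: +4

+4


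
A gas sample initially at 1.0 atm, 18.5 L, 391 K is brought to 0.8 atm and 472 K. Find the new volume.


P1V1/T1 = P2V2/T2
V2 = P1V1T2/(T1P2)
= 1.0×18.5×472/(391×0.8)
= 27.916 L

27.916 L


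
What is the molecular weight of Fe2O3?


M(Fe2O3) = 2×55.85 + 3×16.0
= 111.7 + 48.0
= 159.7 g/mol

159.7 g/mol


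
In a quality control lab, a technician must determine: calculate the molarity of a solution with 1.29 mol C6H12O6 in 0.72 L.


M = n/V = 1.29/0.72 = 1.792 mol/L

1.792 M


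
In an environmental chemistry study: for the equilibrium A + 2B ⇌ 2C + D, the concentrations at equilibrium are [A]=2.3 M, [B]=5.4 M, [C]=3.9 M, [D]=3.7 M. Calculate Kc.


Kc = [C]^2[D]/([A][B]^2)
= (3.9^2 × 3.7^1)/(2.3^1 × 5.4^2)
= 56.277/67.068
= 0.8391

0.8391


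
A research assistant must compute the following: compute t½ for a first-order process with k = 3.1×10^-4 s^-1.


t½ = ln2/k = 0.693147/(3.1×10^-4 s^-1)
= 2236 s

2236 s


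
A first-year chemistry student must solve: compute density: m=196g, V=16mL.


ρ = mass/volume
= 196/16
= 12.25 g/mL

12.25 g/mL


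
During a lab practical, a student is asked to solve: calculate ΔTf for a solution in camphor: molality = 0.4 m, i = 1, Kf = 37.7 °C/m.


ΔTf = Kf × m × i
= 37.7 × 0.4 × 1
= 15.08 °C

15.08 °C


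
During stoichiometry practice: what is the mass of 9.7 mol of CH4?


M(CH4) = 16.04 g/mol
mass = n × M = 9.7 × 16.04 = 155.59 g

155.59 g


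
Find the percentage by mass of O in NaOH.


M(NaOH) = 1×22.99 + 1×16.0 + 1×1.008 = 39.998 g/mol
Mass of O = 1 × 16.0 = 16.00 g/mol
% O = 16.00/39.998 × 100 = 40.00%

40.00%


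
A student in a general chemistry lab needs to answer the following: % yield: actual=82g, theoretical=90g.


% yield = actual/theoretical × 100
= 82/90 × 100
= 91.11%

91.11%


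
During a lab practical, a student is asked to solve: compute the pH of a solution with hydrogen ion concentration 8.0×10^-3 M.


pH = -log10([H+]) = -log10(8.0×10^-3)
= 3 - log10(8.0)
= 3 - 0.9
= 2.1

2.1


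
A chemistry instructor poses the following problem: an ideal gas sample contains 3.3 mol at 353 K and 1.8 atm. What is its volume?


PV = nRT  (R = 0.08206 L·atm/(mol·K))
V = nRT/P = 3.3×0.08206×353/1.8
= 53.106 L

53.106 L


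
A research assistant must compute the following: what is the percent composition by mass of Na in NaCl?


M(NaCl) = 1×22.99 + 1×35.45 = 58.44 g/mol
Mass of Na = 1 × 22.99 = 22.99 g/mol
% Na = 22.99/58.44 × 100 = 39.34%

39.34%


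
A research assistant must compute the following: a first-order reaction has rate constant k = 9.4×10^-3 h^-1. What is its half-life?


t½ = ln2/k = 0.693147/(9.4×10^-3 h^-1)
= 73.74 h

73.74 h


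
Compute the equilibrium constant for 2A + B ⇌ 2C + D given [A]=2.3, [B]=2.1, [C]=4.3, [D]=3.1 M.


Kc = [C]^2[D]/([A]^2[B])
= (4.3^2 × 3.1^1)/(2.3^2 × 2.1^1)
= 57.319/11.109
= 5.160

5.160


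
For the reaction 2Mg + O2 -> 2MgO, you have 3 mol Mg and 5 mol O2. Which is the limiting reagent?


Mole ratio available / coefficient:
  Mg: 3/2 = 1.500
  O2: 5/1 = 5.000
Smaller ratio is limiting.

Mg


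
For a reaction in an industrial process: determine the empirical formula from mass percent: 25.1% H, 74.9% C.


Assume 100 g sample. Moles of each element:
  H: 25.1/1.008 = 24.901 mol
  C: 74.9/12.01 = 6.236 mol
Divide by smallest (6.236):
  H: 24.901/6.236 = 3.99
  C: 6.236/6.236 = 1.0
Empirical formula: CH4

CH4


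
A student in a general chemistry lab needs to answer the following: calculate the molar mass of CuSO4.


M(CuSO4) = 1×63.55 + 1×32.07 + 4×16.0
= 63.55 + 32.07 + 64.0
= 159.62 g/mol

159.62 g/mol


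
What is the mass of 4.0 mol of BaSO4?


M(BaSO4) = 233.4 g/mol
mass = n × M = 4.0 × 233.4 = 933.60 g

933.60 g


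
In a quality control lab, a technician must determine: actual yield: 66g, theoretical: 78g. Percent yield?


% yield = actual/theoretical × 100
= 66/78 × 100
= 84.62%

84.62%


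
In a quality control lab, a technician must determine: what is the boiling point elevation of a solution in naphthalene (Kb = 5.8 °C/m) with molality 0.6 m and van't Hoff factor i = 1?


ΔTb = Kb × m × i
= 5.8 × 0.6 × 1
= 3.48 °C

3.48 °C


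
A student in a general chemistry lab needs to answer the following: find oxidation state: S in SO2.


x + 2(-2) = 0, so x = +4
Oxidation number: +4

+4


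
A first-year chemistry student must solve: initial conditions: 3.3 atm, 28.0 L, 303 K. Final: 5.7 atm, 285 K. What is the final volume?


P1V1/T1 = P2V2/T2
V2 = P1V1T2/(T1P2)
= 3.3×28.0×285/(303×5.7)
= 15.248 L

15.248 L


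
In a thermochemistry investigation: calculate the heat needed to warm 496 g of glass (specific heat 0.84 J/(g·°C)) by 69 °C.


q = mcΔT = 496 × 0.84 × 69
= 28748.16 J

28748.16 J


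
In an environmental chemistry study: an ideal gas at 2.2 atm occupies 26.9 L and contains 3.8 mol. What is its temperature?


PV = nRT  (R = 0.08206 L·atm/(mol·K))
T = PV/(nR) = 2.2×26.9/(3.8×0.08206)
= 59.18/0.311828
= 189.78 K

189.78 K


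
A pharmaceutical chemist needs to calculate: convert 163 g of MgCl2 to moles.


M(MgCl2) = 95.21 g/mol
n = mass/M = 163/95.21 = 1.712 mol

1.712 mol


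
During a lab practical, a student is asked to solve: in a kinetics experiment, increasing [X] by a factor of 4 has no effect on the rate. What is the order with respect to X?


rate ∝ [X]^n
rate ∝ [X]^0
Order in X: 0

0


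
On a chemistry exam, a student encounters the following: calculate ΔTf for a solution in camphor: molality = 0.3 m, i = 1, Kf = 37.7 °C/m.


ΔTf = Kf × m × i
= 37.7 × 0.3 × 1
= 11.31 °C

11.31 °C


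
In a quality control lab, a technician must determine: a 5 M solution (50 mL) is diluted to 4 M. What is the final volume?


C1V1 = C2V2
5 × 50 = 4 × V2
V2 = 250/4 = 62.5 mL

62.5 mL


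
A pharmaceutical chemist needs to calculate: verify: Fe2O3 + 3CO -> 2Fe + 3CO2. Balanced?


Equation: Fe2O3 + 3CO -> 2Fe + 3CO2
Check atoms: C: 3=3, Fe: 2=2, O: 6=6
Balanced

Yes, balanced


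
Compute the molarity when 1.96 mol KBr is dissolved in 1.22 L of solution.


M = n/V = 1.96/1.22 = 1.607 mol/L

1.607 M


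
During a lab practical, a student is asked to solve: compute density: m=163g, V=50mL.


ρ = mass/volume
= 163/50
= 3.26 g/mL

3.26 g/mL


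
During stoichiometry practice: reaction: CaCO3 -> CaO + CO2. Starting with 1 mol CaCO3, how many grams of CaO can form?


Mole ratio CaO:CaCO3 = 1:1
n(CaO) = 1 × 1/1 = 1.000 mol
mass = 1.000 × 56.08 = 56.08 g

56.08 g


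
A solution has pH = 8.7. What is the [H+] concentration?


[H+] = 10^(-pH) = 10^(-8.7)
= 2.0×10^-9 M

2.0×10^-9 M


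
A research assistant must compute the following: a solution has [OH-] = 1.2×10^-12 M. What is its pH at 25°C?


pOH = -log10([OH-]) = -log10(1.2×10^-12)
= 12 - log10(1.2) = 11.92
pH = 14 - pOH = 14 - 11.92 = 2.08

2.08


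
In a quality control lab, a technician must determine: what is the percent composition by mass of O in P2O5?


M(P2O5) = 2×30.97 + 5×16.0 = 141.94 g/mol
Mass of O = 5 × 16.0 = 80.00 g/mol
% O = 80.00/141.94 × 100 = 56.36%

56.36%


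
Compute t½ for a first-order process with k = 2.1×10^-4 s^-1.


t½ = ln2/k = 0.693147/(2.1×10^-4 s^-1)
= 3301 s

3301 s


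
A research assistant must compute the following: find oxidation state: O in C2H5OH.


O is usually -2
Oxidation number: -2

-2


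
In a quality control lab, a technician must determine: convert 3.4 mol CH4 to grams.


M(CH4) = 16.04 g/mol
mass = n × M = 3.4 × 16.04 = 54.54 g

54.54 g


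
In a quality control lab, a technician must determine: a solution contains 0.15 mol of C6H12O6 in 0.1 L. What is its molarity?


M = n/V = 0.15/0.1 = 1.500 mol/L

1.500 M


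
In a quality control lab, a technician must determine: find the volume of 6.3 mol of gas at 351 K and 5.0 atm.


PV = nRT  (R = 0.08206 L·atm/(mol·K))
V = nRT/P = 6.3×0.08206×351/5.0
= 36.292 L

36.292 L


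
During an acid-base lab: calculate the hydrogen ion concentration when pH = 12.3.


[H+] = 10^(-pH) = 10^(-12.3)
= 5.01×10^-13 M

5.01×10^-13 M


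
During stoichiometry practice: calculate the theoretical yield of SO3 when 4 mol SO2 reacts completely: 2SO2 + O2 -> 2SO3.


Mole ratio SO3:SO2 = 2:2
n(SO3) = 4 × 2/2 = 4.000 mol
mass = 4.000 × 80.07 = 320.28 g

320.28 g


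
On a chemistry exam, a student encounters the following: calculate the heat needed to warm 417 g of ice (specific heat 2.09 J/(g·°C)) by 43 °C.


q = mcΔT = 417 × 2.09 × 43
= 37475.79 J

37475.79 J


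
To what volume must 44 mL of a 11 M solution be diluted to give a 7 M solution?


C1V1 = C2V2
11 × 44 = 7 × V2
V2 = 484/7 = 69.14 mL

69.14 mL


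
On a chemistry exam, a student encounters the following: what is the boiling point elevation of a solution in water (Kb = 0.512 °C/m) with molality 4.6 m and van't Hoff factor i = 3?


ΔTb = Kb × m × i
= 0.512 × 4.6 × 3
= 7.0656 °C

7.0656 °C


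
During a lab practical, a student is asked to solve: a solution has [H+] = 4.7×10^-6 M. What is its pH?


pH = -log10([H+]) = -log10(4.7×10^-6)
= 6 - log10(4.7)
= 6 - 0.67
= 5.33

5.33


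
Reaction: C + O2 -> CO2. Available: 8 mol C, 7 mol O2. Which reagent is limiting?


Mole ratio available / coefficient:
  C: 8/1 = 8.000
  O2: 7/1 = 7.000
Smaller ratio is limiting.

O2


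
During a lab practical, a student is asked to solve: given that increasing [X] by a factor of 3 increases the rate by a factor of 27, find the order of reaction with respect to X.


rate ∝ [X]^n
3^n = 27 → n = 3
Order in X: 3

3


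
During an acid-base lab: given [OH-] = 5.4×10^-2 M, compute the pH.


pOH = -log10([OH-]) = -log10(5.4×10^-2)
= 2 - log10(5.4) = 1.27
pH = 14 - pOH = 14 - 1.27 = 12.73

12.73


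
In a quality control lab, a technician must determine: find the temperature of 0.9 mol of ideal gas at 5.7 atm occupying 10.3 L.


PV = nRT  (R = 0.08206 L·atm/(mol·K))
T = PV/(nR) = 5.7×10.3/(0.9×0.08206)
= 58.71/0.073854
= 794.95 K

794.95 K


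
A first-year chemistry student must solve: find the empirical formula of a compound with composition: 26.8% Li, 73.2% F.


Assume 100 g sample. Moles of each element:
  Li: 26.8/6.94 = 3.862 mol
  F: 73.2/19.0 = 3.853 mol
Divide by smallest (3.853):
  Li: 3.862/3.853 = 1.0
  F: 3.853/3.853 = 1.0
Empirical formula: LiF

LiF


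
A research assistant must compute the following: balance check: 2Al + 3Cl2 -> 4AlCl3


Equation: 2Al + 3Cl2 -> 4AlCl3
Check atoms: Al: 2≠4, Cl: 6≠12
Not balanced

No, not balanced


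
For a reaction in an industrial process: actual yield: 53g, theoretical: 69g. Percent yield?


% yield = actual/theoretical × 100
= 53/69 × 100
= 76.81%

76.81%


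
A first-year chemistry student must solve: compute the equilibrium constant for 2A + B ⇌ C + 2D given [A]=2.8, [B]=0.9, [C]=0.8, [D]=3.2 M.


Kc = [C][D]^2/([A]^2[B])
= (0.8^1 × 3.2^2)/(2.8^2 × 0.9^1)
= 8.192/7.056
= 1.161

1.161


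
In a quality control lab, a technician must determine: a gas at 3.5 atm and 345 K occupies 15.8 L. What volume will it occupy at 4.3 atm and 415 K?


P1V1/T1 = P2V2/T2
V2 = P1V1T2/(T1P2)
= 3.5×15.8×415/(345×4.3)
= 15.47 L

15.47 L


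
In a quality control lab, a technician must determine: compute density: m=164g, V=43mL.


ρ = mass/volume
= 164/43
= 3.814 g/mL

3.814 g/mL


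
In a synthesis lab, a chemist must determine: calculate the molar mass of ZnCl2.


M(ZnCl2) = 1×65.38 + 2×35.45
= 65.38 + 70.9
= 136.28 g/mol

136.28 g/mol


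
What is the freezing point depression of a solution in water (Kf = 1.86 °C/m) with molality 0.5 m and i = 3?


ΔTf = Kf × m × i
= 1.86 × 0.5 × 3
= 2.79 °C

2.79 °C


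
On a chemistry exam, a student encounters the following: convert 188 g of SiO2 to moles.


M(SiO2) = 60.09 g/mol
n = mass/M = 188/60.09 = 3.1286 mol

3.1286 mol


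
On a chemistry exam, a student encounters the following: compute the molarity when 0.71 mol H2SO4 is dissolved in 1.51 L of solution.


M = n/V = 0.71/1.51 = 0.470 mol/L

0.470 M


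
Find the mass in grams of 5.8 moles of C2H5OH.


M(C2H5OH) = 46.07 g/mol
mass = n × M = 5.8 × 46.07 = 267.21 g

267.21 g


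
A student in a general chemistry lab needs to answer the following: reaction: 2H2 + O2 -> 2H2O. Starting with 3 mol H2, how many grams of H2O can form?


Mole ratio H2O:H2 = 2:2
n(H2O) = 3 × 2/2 = 3.000 mol
mass = 3.000 × 18.02 = 54.06 g

54.06 g


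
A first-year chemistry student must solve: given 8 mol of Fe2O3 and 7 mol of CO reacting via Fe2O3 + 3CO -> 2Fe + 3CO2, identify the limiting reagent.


Mole ratio available / coefficient:
  Fe2O3: 8/1 = 8.000
  CO: 7/3 = 2.333
Smaller ratio is limiting.

CO


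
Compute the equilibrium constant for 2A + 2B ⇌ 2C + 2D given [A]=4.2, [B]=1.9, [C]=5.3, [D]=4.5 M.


Kc = [C]^2[D]^2/([A]^2[B]^2)
= (5.3^2 × 4.5^2)/(4.2^2 × 1.9^2)
= 568.8225/63.6804
= 8.932

8.932


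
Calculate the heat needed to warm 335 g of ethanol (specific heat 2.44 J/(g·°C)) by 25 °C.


q = mcΔT = 335 × 2.44 × 25
= 20435.00 J

20435.00 J


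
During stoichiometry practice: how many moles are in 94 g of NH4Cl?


M(NH4Cl) = 53.49 g/mol
n = mass/M = 94/53.49 = 1.7573 mol

1.7573 mol


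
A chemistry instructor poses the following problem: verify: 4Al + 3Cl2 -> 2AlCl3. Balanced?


Equation: 4Al + 3Cl2 -> 2AlCl3
Check atoms: Al: 4≠2, Cl: 6=6
Not balanced

No, not balanced


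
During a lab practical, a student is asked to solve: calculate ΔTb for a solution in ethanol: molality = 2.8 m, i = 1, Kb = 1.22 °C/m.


ΔTb = Kb × m × i
= 1.22 × 2.8 × 1
= 3.416 °C

3.416 °C


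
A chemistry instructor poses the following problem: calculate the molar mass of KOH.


M(KOH) = 1×39.1 + 1×16.0 + 1×1.008
= 39.1 + 16.0 + 1.01
= 56.11 g/mol

56.11 g/mol


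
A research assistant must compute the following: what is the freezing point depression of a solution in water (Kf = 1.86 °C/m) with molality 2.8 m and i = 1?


ΔTf = Kf × m × i
= 1.86 × 2.8 × 1
= 5.208 °C

5.208 °C


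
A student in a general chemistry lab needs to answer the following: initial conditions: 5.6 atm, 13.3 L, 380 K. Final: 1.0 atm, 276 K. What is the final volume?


P1V1/T1 = P2V2/T2
V2 = P1V1T2/(T1P2)
= 5.6×13.3×276/(380×1.0)
= 54.096 L

54.096 L


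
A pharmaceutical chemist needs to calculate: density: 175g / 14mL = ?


ρ = mass/volume
= 175/14
= 12.5 g/mL

12.5 g/mL


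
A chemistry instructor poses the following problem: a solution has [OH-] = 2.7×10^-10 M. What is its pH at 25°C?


pOH = -log10([OH-]) = -log10(2.7×10^-10)
= 10 - log10(2.7) = 9.57
pH = 14 - pOH = 14 - 9.57 = 4.43

4.43


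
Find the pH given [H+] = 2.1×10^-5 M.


pH = -log10([H+]) = -log10(2.1×10^-5)
= 5 - log10(2.1)
= 5 - 0.32
= 4.68

4.68


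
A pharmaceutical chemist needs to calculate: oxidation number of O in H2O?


O is usually -2
Oxidation number: -2

-2


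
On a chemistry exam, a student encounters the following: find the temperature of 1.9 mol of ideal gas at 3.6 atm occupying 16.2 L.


PV = nRT  (R = 0.08206 L·atm/(mol·K))
T = PV/(nR) = 3.6×16.2/(1.9×0.08206)
= 58.32/0.155914
= 374.05 K

374.05 K


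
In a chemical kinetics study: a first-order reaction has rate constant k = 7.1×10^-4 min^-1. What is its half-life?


t½ = ln2/k = 0.693147/(7.1×10^-4 min^-1)
= 976.3 min

976.3 min


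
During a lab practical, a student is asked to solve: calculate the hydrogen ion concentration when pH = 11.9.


[H+] = 10^(-pH) = 10^(-11.9)
= 1.26×10^-12 M

1.26×10^-12 M


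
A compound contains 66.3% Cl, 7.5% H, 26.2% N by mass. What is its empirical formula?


Assume 100 g sample. Moles of each element:
  Cl: 66.3/35.45 = 1.87 mol
  H: 7.5/1.008 = 7.44 mol
  N: 26.2/14.01 = 1.87 mol
Divide by smallest (1.87):
  Cl: 1.87/1.87 = 1.0
  H: 7.44/1.87 = 3.98
  N: 1.87/1.87 = 1.0
Empirical formula: NH4Cl

NH4Cl


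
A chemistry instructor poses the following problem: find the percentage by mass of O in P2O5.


M(P2O5) = 2×30.97 + 5×16.0 = 141.94 g/mol
Mass of O = 5 × 16.0 = 80.00 g/mol
% O = 80.00/141.94 × 100 = 56.36%

56.36%


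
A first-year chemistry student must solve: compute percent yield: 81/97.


% yield = actual/theoretical × 100
= 81/97 × 100
= 83.51%

83.51%


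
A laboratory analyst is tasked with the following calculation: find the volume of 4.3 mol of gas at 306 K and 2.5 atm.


PV = nRT  (R = 0.08206 L·atm/(mol·K))
V = nRT/P = 4.3×0.08206×306/2.5
= 43.19 L

43.19 L


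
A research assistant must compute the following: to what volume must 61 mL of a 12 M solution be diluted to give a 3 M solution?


C1V1 = C2V2
12 × 61 = 3 × V2
V2 = 732/3 = 244.0 mL

244.0 mL


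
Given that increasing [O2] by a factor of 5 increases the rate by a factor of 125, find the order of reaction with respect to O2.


rate ∝ [O2]^n
5^n = 125 → n = 3
Order in O2: 3

3


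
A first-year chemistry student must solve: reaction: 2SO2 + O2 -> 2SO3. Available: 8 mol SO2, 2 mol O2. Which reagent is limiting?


Mole ratio available / coefficient:
  SO2: 8/2 = 4.000
  O2: 2/1 = 2.000
Smaller ratio is limiting.

O2


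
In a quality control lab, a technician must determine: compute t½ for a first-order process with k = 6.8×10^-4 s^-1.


t½ = ln2/k = 0.693147/(6.8×10^-4 s^-1)
= 1019 s

1019 s


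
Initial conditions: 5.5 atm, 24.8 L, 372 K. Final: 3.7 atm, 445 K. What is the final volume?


P1V1/T1 = P2V2/T2
V2 = P1V1T2/(T1P2)
= 5.5×24.8×445/(372×3.7)
= 44.099 L

44.099 L


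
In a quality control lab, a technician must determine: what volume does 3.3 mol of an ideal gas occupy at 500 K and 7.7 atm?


PV = nRT  (R = 0.08206 L·atm/(mol·K))
V = nRT/P = 3.3×0.08206×500/7.7
= 17.584 L

17.584 L


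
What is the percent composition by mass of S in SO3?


M(SO3) = 1×32.07 + 3×16.0 = 80.07 g/mol
Mass of S = 1 × 32.07 = 32.07 g/mol
% S = 32.07/80.07 × 100 = 40.05%

40.05%


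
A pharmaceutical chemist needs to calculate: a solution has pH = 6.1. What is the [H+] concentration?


[H+] = 10^(-pH) = 10^(-6.1)
= 7.94×10^-7 M

7.94×10^-7 M


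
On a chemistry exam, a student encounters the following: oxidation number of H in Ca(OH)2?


H is +1 with nonmetals
Oxidation number: +1

+1


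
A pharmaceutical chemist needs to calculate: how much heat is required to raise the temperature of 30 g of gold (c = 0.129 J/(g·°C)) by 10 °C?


q = mcΔT = 30 × 0.129 × 10
= 38.70 J

38.70 J


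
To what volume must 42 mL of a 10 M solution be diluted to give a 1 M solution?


C1V1 = C2V2
10 × 42 = 1 × V2
V2 = 420/1 = 420.0 mL

420.0 mL


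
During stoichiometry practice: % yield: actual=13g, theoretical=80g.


% yield = actual/theoretical × 100
= 13/80 × 100
= 16.25%

16.25%


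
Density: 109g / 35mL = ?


ρ = mass/volume
= 109/35
= 3.114 g/mL

3.114 g/mL


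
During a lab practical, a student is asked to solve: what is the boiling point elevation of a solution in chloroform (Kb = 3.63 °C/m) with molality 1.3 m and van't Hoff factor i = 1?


ΔTb = Kb × m × i
= 3.63 × 1.3 × 1
= 4.719 °C

4.719 °C


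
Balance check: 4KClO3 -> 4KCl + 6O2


Equation: 4KClO3 -> 4KCl + 6O2
Check atoms: Cl: 4=4, K: 4=4, O: 12=12
Balanced

Yes, balanced


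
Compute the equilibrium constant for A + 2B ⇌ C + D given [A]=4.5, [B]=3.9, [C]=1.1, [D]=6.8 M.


Kc = [C][D]/([A][B]^2)
= (1.1^1 × 6.8^1)/(4.5^1 × 3.9^2)
= 7.48/68.445
= 0.1093

0.1093
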